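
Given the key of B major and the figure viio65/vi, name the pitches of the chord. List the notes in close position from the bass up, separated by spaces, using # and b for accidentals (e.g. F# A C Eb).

A# C# E F##

viio65/vi is a secondary leading-tone chord. The target vi is G# in B major; the applied chord is rooted a semitone below, on F##.
Building a fully diminished seventh chord on F## gives F##-A#-C#-E.
With the 65 figure the chord is in first inversion; from the bass A# upward in close position it reads A#-C#-E-F##.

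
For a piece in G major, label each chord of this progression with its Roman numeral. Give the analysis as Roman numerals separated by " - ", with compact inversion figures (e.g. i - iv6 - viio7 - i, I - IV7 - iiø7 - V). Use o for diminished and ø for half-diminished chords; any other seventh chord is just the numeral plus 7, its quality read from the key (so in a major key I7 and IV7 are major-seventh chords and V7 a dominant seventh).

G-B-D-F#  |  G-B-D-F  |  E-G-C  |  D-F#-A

G-B-D-F# has root G, degree 1 in G major, so I7.
G-B-D-F: chromatic; G is V of IV, so V7/IV.
E-G-C: major triad on C = scale degree 4 → IV6.
D-F#-A has root D, degree 5 in G major, so V.

I7 - V7/IV - IV6 - V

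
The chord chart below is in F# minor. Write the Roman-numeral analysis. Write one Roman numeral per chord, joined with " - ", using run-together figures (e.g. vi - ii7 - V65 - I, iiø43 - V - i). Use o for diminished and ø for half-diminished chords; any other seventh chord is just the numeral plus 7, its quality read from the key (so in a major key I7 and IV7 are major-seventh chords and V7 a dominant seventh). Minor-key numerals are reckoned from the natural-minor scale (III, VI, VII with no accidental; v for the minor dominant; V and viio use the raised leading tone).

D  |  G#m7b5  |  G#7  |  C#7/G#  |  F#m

D: major triad on D = scale degree 6 → VI.
G#m7b5: half-diminished seventh chord on G# = scale degree 2 → iiø7.
G#7: a dominant seventh chord on G#, the applied dominant of V → V7/V.
C#7/G#: root C# is the dominant; dominant seventh chord there is V43.
F#m has root F#, degree 1 in F# minor, so i.

VI - iiø7 - V7/V - V43 - i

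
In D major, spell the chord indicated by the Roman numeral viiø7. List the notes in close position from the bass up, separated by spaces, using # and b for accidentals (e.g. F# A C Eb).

The numeral's case and figure indicate a half-diminished seventh chord. In D major its root, the leading tone, is C#.
Stacking thirds from C# gives C#-E-G-B.

C# E G B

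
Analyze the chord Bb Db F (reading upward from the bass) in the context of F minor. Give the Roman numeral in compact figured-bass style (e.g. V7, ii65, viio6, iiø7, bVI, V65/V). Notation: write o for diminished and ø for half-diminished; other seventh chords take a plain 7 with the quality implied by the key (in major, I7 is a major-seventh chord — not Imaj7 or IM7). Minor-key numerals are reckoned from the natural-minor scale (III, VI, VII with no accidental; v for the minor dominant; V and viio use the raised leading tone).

iv

Stacked in thirds the chord is Bb-Db-F: a minor triad on Bb.
In F minor, Bb is the subdominant; the diatonic minor triad there is iv.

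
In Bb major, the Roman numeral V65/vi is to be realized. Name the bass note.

The applied chord V65/vi is rooted on D: D-F#-A-C.
The figure 65 means first inversion — the third is in the bass.

F#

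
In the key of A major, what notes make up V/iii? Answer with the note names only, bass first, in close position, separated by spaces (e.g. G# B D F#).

G# B# D#

V/iii is a secondary dominant — the dominant triad of iii. iii in A major is C#, so the applied chord's root is G#, a perfect fifth above.
Building a major triad on G# gives G#-B#-D#.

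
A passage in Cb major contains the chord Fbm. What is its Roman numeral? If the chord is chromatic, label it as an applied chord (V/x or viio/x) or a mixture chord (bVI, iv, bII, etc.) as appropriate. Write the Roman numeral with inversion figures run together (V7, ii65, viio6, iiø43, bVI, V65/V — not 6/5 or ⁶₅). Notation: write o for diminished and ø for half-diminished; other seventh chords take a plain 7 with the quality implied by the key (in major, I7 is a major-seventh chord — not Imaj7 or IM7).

Stacked in thirds the chord is Fb-Abb-Cb: a minor triad on Fb.
Fb is the fourth degree of Cb major. This is the minor subdominant, borrowed from the parallel minor.

iv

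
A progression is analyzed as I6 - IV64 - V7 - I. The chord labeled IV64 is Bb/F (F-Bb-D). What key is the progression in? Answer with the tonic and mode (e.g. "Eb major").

F major

The anchor chord is a major triad on Bb, labeled IV64.
If Bb is scale degree 4 and the mode makes that degree carry a major triad, the tonic is F and the mode is major.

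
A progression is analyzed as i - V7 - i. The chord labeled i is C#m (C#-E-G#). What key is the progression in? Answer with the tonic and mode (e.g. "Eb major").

The chord C#m is a minor triad rooted on C#; its label is i.
If C# is scale degree 1 and the mode makes that degree carry a minor triad, the tonic is C# and the mode is minor.

C# minor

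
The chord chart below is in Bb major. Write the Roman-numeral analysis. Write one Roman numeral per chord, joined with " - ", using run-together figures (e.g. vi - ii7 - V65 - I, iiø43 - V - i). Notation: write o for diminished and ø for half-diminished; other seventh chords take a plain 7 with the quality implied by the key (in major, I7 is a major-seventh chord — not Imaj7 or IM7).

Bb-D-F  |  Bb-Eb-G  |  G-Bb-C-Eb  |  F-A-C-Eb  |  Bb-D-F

I - IV64 - ii43 - V7 - I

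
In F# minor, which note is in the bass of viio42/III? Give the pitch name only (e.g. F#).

F

The applied chord viio42/III is rooted on G#: G#-B-D-F.
The figure 42 means third inversion — the seventh is in the bass.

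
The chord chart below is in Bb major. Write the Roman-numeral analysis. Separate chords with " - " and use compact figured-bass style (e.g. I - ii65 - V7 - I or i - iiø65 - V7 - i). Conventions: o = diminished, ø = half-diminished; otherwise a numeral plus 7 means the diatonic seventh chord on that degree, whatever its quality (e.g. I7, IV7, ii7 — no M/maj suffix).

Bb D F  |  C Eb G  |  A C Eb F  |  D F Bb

I - ii - V65 - I6

Bb-D-F: major triad on Bb = scale degree 1 → I.
C-Eb-G: root C is the supertonic; minor triad there is ii.
A-C-Eb-F has root F, degree 5 in Bb major, so V65.
D-F-Bb: root Bb is the tonic; major triad there is I6.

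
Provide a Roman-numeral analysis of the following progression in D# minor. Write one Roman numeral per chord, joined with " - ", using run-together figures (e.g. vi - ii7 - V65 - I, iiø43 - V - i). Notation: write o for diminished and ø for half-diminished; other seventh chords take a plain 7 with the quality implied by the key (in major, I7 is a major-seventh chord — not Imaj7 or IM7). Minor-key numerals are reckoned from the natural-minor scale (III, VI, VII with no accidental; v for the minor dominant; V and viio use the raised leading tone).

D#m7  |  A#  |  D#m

D#m7: minor seventh chord on D# = scale degree 1 → i7.
A#: root A# is the dominant; major triad there is V.
D#m has root D#, degree 1 in D# minor, so i.

i7 - V - i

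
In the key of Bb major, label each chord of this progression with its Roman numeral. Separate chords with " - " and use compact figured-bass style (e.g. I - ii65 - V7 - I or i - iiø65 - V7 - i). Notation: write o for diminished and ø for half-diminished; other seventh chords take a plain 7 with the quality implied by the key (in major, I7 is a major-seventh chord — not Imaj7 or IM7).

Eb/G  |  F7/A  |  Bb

IV6 - V65 - I

Eb/G: root Eb is the subdominant; major triad there is IV6.
F7/A: root F is the dominant; dominant seventh chord there is V65.
Bb: major triad on Bb = scale degree 1 → I.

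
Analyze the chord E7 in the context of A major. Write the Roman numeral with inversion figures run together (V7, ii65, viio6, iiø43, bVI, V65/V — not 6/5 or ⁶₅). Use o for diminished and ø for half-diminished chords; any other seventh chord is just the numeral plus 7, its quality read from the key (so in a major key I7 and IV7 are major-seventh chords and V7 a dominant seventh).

V7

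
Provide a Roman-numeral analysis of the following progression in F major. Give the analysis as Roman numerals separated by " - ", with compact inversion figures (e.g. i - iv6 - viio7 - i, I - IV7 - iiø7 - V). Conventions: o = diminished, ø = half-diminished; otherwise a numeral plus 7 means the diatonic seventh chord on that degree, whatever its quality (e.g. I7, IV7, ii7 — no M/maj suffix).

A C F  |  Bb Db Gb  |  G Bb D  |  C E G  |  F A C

I6 - bII6 - ii - V - I

A-C-F has root F, degree 1 in F major, so I6.
Bb-Db-Gb: major triad on Gb — chromatic; Gb is the lowered second degree, so this is the Neapolitan sixth, bII6 (third, Bb, in the bass — hence the 6).
G-Bb-D has root G, degree 2 in F major, so ii.
C-E-G: root C is the dominant; major triad there is V.
F-A-C: root F is the tonic; major triad there is I.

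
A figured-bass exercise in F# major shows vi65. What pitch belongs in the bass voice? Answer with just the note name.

vi in F# major has root D#; the chord is D#-F#-A#-C#.
The figure 65 means first inversion — the third is in the bass.

F#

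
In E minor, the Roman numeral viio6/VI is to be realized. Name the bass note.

D

The applied chord viio6/VI is rooted on B: B-D-F.
The figure 6 means first inversion — the third is in the bass.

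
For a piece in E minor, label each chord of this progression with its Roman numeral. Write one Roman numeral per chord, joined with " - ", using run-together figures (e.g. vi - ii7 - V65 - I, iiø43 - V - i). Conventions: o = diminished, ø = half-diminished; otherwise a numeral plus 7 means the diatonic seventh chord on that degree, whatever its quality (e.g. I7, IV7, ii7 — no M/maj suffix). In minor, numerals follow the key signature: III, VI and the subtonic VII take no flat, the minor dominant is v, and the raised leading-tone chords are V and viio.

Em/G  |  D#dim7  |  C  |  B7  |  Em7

i6 - viio7 - VI - V7 - i7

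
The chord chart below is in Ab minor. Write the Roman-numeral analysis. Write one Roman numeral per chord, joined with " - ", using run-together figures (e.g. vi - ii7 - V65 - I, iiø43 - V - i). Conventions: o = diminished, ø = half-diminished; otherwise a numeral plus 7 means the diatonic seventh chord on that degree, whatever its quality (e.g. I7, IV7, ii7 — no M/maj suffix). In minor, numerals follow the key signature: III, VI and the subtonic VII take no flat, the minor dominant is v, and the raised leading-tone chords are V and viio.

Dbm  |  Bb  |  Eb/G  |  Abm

Dbm has root Db, degree 4 in Ab minor, so iv.
Bb is the secondary dominant of V (major triad on Bb): V/V.
Eb/G: root Eb is the dominant; major triad there is V6.
Abm: root Ab is the tonic; minor triad there is i.

iv - V/V - V6 - i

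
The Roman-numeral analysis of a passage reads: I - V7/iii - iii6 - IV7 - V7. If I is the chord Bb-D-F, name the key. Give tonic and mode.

Bb major

I is given as Bb-D-F — a major triad with root Bb.
If Bb is scale degree 1 and the mode makes that degree carry a major triad, the tonic is Bb and the mode is major.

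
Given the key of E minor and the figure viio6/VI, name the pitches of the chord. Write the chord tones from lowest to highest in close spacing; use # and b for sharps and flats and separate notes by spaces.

The slash marks an applied leading-tone chord: viio of VI. In E minor, VI is C, so the leading tone to it is B, a half step below.
Building a diminished triad on B gives B-D-F.
The figured bass 6 indicates first inversion, placing the third (D) in the bass: D-F-B.

D F B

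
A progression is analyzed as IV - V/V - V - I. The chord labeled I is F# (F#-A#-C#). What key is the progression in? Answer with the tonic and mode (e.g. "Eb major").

I is given as F#-A#-C# — a major triad with root F#.
If F# is scale degree 1 and the mode makes that degree carry a major triad, the tonic is F# and the mode is major.

F# major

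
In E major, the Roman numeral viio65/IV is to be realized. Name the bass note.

The applied chord viio65/IV is rooted on G#: G#-B-D-F.
The figure 65 means first inversion — the third is in the bass.

B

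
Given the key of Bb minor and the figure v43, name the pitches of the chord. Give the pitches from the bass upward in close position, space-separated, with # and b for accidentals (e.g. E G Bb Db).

In Bb minor, the fifth degree is F, and the diatonic chord built there is a minor seventh chord.
Stacking thirds from F gives F-Ab-C-Eb.
With the 43 figure the chord is in second inversion; from the bass C upward in close position it reads C-Eb-F-Ab.

C Eb F Ab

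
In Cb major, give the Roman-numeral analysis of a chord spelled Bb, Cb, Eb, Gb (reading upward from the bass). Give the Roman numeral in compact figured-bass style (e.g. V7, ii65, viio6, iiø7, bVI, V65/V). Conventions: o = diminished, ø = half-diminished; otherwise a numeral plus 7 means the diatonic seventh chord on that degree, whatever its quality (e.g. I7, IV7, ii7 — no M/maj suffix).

The pitches Cb-Eb-Gb-Bb form a major seventh chord rooted on Cb.
In Cb major, Cb is the tonic; the diatonic major seventh chord there is I7.
With Bb in the bass the chord is in third inversion, so the figured bass is 42.

I42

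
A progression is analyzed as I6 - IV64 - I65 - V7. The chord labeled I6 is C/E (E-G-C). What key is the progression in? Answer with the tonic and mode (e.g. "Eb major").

I6 is given as E-G-C — a major triad with root C.
If C is scale degree 1 and the mode makes that degree carry a major triad, the tonic is C and the mode is major.

C major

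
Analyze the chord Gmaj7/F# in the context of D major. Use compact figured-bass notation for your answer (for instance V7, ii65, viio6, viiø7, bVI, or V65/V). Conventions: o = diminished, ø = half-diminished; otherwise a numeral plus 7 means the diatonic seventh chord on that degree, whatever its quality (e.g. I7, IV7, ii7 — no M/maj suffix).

The pitches G-B-D-F# form a major seventh chord rooted on G.
In D major, G is the subdominant; the diatonic major seventh chord there is IV7.
With F# in the bass the chord is in third inversion, so the figured bass is 42.

IV42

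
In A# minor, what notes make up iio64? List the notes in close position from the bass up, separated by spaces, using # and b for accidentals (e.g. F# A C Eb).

In A# minor, the supertonic is B#, and the diatonic chord built there is a diminished triad.
Stacking thirds from B# gives B#-D#-F#.
The figured bass 64 indicates second inversion, placing the fifth (F#) in the bass: F#-B#-D#.

F# B# D#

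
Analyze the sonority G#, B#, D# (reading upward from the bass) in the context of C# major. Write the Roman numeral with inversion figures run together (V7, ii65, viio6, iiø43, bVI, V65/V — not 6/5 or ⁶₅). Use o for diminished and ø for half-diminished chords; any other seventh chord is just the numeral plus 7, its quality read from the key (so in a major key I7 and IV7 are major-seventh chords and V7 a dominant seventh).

V

Stacked in thirds the chord is G#-B#-D#: a major triad on G#.
G# is scale degree 5 in C# major, and a major triad on that degree is written V.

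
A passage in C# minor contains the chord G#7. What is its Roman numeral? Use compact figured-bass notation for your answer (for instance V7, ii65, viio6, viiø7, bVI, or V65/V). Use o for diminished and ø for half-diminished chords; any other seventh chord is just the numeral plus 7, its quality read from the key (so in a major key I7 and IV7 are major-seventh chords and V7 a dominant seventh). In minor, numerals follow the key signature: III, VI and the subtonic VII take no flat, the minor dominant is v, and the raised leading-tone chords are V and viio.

V7

Stacked in thirds the chord is G#-B#-D#-F#: a dominant seventh chord on G#.
G# is scale degree 5 in C# minor, and a dominant seventh chord on that degree is written V7.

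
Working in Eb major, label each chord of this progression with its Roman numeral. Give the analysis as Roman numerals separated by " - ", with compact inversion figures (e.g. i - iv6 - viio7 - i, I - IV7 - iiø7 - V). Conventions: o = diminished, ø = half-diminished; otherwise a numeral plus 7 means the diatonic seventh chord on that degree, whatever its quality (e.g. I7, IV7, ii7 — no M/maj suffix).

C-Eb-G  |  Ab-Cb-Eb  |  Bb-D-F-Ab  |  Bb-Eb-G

vi - iv - V7 - I64

C-Eb-G: minor triad on C = scale degree 6 → vi.
Ab-Cb-Eb: minor triad on Ab — chromatic; iv (borrowed from the parallel minor).
Bb-D-F-Ab: root Bb is the dominant; dominant seventh chord there is V7.
Bb-Eb-G: root Eb is the tonic; major triad there is I64.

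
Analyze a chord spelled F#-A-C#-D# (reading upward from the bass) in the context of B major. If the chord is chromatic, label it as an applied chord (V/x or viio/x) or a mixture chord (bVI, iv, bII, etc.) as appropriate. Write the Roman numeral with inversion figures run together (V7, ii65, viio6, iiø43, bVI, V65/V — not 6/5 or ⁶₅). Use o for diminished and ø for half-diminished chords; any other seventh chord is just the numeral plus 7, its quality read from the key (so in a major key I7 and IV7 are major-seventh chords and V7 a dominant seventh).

viiø65/IV

The pitches D#-F#-A-C# form a half-diminished seventh chord rooted on D#.
D# sits a half step below E (IV in B major); a diminished chord there is the applied leading-tone chord of IV.
With F# in the bass the chord is in first inversion, so the figured bass is 65.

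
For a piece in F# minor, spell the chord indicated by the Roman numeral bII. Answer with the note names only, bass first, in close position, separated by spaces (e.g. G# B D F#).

G B D

bII is the Neapolitan chord — a major triad on the lowered second degree. In F# minor that root is G.
So the chord is G-B-D, a major triad.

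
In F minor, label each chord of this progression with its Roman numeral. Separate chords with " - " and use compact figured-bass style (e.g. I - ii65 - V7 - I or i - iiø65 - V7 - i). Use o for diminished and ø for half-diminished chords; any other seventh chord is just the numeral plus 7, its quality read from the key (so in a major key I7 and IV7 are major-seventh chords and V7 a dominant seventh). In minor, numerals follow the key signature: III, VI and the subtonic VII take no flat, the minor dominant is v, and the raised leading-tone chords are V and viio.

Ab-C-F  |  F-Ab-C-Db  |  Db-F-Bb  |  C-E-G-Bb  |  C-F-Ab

i6 - VI65 - iv6 - V7 - i64

Ab-C-F has root F, degree 1 in F minor, so i6.
F-Ab-C-Db: root Db is the submediant; major seventh chord there is VI65.
Db-F-Bb: minor triad on Bb = scale degree 4 → iv6.
C-E-G-Bb has root C, degree 5 in F minor, so V7.
C-F-Ab: minor triad on F = scale degree 1 → i64.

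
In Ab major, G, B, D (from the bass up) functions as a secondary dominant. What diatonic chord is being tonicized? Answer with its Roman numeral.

The chord is a major triad on G.
A dominant resolves down a perfect fifth: G → C. In Ab major, C is scale degree 3, i.e. iii.

iii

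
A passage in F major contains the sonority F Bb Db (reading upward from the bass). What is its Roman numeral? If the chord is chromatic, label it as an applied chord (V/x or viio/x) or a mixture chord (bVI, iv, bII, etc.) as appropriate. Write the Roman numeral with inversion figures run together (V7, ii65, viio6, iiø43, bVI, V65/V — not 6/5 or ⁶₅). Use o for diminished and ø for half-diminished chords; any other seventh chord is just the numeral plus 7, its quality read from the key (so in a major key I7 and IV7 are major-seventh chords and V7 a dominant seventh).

The pitches Bb-Db-F form a minor triad rooted on Bb.
Bb is the fourth degree of F major. This is the minor subdominant, borrowed from the parallel minor.
With F in the bass the chord is in second inversion, so the figured bass is 64.

iv64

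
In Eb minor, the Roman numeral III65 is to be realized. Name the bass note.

Bb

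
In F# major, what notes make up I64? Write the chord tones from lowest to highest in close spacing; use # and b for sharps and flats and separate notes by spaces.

C# F# A#

In F# major, the tonic is F#, and the diatonic chord built there is a major triad.
Stacking thirds from F# gives F#-A#-C#.
The figured bass 64 indicates second inversion, placing the fifth (C#) in the bass: C#-F#-A#.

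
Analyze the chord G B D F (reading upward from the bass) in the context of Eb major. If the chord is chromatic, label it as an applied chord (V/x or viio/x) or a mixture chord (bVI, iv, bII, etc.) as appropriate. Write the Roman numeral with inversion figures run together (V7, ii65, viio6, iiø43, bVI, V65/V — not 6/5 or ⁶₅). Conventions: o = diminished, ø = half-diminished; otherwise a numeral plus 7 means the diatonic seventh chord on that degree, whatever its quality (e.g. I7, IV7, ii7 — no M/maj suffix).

V7/vi

The pitches G-B-D-F form a dominant seventh chord rooted on G.
G is not a diatonic chord root with this quality in Eb major, but it lies a perfect fifth above C (vi), so the chord functions as an applied dominant of vi.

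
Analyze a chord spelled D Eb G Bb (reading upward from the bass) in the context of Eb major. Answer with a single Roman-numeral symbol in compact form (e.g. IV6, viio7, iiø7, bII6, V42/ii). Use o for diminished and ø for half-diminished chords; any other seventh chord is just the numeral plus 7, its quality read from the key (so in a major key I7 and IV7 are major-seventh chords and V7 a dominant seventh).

Stacked in thirds the chord is Eb-G-Bb-D: a major seventh chord on Eb.
Eb is scale degree 1 in Eb major, and a major seventh chord on that degree is written I7.
With D in the bass the chord is in third inversion, so the figured bass is 42.

I42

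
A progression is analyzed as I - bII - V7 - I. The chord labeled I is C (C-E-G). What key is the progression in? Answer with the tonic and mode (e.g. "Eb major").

C major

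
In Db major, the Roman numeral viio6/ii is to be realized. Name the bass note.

F

The applied chord viio6/ii is rooted on D: D-F-Ab.
The figure 6 means first inversion — the third is in the bass.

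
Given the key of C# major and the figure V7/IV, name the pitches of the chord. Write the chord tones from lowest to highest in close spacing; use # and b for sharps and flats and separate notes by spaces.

C# E# G# B

V7/IV is a secondary dominant — the dominant seventh of IV. IV in C# major is F#, so the applied chord's root is C#, a perfect fifth above.
Building a dominant seventh chord on C# gives C#-E#-G#-B.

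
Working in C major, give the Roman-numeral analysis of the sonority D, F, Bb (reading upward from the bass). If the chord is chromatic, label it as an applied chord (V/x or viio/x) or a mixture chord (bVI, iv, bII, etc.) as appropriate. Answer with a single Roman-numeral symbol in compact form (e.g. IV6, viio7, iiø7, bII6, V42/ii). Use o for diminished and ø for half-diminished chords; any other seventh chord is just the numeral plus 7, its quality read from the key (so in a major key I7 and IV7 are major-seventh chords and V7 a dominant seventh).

The pitches Bb-D-F form a major triad rooted on Bb.
Bb is the lowered seventh degree of C major (diatonic 7 would be B). This is a major triad on the lowered seventh degree (the subtonic), borrowed from the parallel minor.
With D in the bass the chord is in first inversion, so the figured bass is 6.

bVII6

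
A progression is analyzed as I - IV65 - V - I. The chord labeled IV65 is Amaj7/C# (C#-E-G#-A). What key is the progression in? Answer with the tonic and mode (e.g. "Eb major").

The anchor chord is a major seventh chord on A, labeled IV65.
IV65 on A implies A is the subdominant; that puts the tonic at E, and the uppercase numeral fits major mode.

E major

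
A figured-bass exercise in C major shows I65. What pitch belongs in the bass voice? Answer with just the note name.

I in C major has root C; the chord is C-E-G-B.
The figure 65 means first inversion — the third is in the bass.

E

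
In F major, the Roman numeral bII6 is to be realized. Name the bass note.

Bb

bII in F major has root Gb; the chord is Gb-Bb-Db.
The figure 6 means first inversion — the third is in the bass.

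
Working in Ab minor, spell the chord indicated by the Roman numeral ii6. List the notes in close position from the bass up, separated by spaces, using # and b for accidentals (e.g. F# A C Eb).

Db F Bb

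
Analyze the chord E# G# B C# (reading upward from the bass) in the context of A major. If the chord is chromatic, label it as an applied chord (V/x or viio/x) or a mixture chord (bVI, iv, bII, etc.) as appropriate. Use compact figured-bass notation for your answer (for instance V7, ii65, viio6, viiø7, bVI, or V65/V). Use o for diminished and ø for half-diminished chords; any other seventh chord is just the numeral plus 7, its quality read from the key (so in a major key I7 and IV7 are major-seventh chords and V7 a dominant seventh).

V65/vi

The pitches C#-E#-G#-B form a dominant seventh chord rooted on C#.
C# is not a diatonic chord root with this quality in A major, but it lies a perfect fifth above F# (vi), so the chord functions as an applied dominant of vi.
With E# in the bass the chord is in first inversion, so the figured bass is 65.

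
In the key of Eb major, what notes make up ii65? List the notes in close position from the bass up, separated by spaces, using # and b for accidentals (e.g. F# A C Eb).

Ab C Eb F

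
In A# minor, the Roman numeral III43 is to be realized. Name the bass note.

G#

III in A# minor has root C#; the chord is C#-E#-G#-B#.
The figure 43 means second inversion — the fifth is in the bass.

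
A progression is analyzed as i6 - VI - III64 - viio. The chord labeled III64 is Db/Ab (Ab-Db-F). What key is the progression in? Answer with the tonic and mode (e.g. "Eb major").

Bb minor

The anchor chord is a major triad on Db, labeled III64.
Counting down 2 scale steps from Db places the tonic on Bb; a major triad on degree 3 is diatonic only in minor.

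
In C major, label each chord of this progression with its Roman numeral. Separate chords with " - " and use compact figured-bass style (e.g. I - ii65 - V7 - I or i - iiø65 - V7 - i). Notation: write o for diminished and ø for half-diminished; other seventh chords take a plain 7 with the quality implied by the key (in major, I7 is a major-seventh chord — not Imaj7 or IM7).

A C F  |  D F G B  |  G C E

IV6 - V43 - I64

A-C-F: root F is the subdominant; major triad there is IV6.
D-F-G-B: root G is the dominant; dominant seventh chord there is V43.
G-C-E: root C is the tonic; major triad there is I64.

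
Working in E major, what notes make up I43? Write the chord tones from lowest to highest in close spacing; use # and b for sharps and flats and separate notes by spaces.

The numeral's case and figure indicate a major seventh chord. In E major its root, scale degree 1, is E.
Stacking thirds from E gives E-G#-B-D#.
With the 43 figure the chord is in second inversion; from the bass B upward in close position it reads B-D#-E-G#.

B D# E G#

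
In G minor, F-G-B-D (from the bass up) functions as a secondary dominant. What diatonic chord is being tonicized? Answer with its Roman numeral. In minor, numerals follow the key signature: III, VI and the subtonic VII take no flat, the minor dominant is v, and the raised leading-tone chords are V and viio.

The chord is a dominant seventh chord on G.
A dominant resolves down a perfect fifth: G → C. In G minor, C is scale degree 4, i.e. iv.

iv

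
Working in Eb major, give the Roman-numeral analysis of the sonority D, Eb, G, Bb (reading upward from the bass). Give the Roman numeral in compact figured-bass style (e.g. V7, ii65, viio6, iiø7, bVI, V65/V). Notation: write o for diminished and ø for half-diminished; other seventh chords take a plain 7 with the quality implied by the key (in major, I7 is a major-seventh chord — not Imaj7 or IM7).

The pitches Eb-G-Bb-D form a major seventh chord rooted on Eb.
Eb is scale degree 1 in Eb major, and a major seventh chord on that degree is written I7.
With D in the bass the chord is in third inversion, so the figured bass is 42.

I42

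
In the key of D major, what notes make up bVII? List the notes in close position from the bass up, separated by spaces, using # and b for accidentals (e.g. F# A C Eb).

bVII is a major triad on the lowered seventh degree (the subtonic), borrowed from the parallel minor. In D major that root is C.
So the chord is C-E-G.

C E G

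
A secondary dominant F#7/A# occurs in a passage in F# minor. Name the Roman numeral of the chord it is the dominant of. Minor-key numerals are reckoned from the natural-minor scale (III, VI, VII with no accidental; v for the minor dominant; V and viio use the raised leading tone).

iv

The chord is a dominant seventh chord on F#.
A dominant resolves down a perfect fifth: F# → B. In F# minor, B is scale degree 4, i.e. iv.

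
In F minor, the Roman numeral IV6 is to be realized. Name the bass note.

IV in F minor has root Bb; the chord is Bb-D-F.
The figure 6 means first inversion — the third is in the bass.

D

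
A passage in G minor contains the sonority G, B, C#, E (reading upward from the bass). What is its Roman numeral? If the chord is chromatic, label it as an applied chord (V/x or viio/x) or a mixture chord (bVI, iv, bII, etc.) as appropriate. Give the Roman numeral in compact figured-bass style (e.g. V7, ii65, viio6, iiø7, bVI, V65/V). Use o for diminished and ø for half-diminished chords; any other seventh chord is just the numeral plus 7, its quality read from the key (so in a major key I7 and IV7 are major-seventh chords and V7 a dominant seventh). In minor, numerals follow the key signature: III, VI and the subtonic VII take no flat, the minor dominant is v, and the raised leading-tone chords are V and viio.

viiø43/V

Stacked in thirds the chord is C#-E-G-B: a half-diminished seventh chord on C#.
C# sits a half step below D (V in G minor); a diminished chord there is the applied leading-tone chord of V.
With G in the bass the chord is in second inversion, so the figured bass is 43.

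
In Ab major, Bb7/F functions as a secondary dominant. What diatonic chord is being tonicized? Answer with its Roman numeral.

V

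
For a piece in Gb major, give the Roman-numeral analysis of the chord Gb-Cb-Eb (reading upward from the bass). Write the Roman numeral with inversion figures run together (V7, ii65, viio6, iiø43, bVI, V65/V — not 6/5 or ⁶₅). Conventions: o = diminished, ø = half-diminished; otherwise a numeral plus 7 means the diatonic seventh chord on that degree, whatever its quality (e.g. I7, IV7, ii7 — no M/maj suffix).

The pitches Cb-Eb-Gb form a major triad rooted on Cb.
In Gb major, Cb is the subdominant; the diatonic major triad there is IV.
With Gb in the bass the chord is in second inversion, so the figured bass is 64.

IV64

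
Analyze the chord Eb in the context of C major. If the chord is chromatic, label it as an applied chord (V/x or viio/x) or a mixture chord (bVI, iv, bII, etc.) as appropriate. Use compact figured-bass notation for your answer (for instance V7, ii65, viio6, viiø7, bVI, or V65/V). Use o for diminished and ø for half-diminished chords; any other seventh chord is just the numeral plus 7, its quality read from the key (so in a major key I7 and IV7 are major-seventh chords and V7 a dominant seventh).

Stacked in thirds the chord is Eb-G-Bb: a major triad on Eb.
Eb is the lowered third degree of C major (diatonic 3 would be E). This is a major triad on the lowered third degree, borrowed from the parallel minor.

bIII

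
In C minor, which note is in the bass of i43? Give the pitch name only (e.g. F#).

G

i in C minor has root C; the chord is C-Eb-G-Bb.
The figure 43 means second inversion — the fifth is in the bass.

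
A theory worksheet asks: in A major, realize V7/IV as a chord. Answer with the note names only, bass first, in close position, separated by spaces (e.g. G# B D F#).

A C# E G

The slash means an applied dominant: we want the dominant of IV. In A major, IV is D major, and its dominant is built on A.
Building a dominant seventh chord on A gives A-C#-E-G.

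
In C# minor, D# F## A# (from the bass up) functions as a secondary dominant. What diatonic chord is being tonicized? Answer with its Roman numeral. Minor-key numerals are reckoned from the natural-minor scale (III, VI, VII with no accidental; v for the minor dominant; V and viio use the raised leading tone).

V

The chord is a major triad on D#.
A dominant resolves down a perfect fifth: D# → G#. In C# minor, G# is scale degree 5, i.e. V.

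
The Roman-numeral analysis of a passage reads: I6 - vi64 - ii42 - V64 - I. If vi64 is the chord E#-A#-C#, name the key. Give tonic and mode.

The chord A#m/E# is a minor triad rooted on A#; its label is vi64.
If A# is scale degree 6 and the mode makes that degree carry a minor triad, the tonic is C# and the mode is major.

C# major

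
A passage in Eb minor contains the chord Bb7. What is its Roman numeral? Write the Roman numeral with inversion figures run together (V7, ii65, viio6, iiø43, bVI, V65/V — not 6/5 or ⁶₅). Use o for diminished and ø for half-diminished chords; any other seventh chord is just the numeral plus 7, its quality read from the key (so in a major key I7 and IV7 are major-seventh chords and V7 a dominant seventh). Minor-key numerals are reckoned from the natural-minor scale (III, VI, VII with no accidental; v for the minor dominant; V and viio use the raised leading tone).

Stacked in thirds the chord is Bb-D-F-Ab: a dominant seventh chord on Bb.
In Eb minor, Bb is the dominant; the diatonic dominant seventh chord there is V7.

V7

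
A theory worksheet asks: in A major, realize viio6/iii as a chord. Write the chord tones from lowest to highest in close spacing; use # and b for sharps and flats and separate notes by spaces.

D# F# B#

viio6/iii is a secondary leading-tone chord. The target iii is C# in A major; the applied chord is rooted a semitone below, on B#.
Building a diminished triad on B# gives B#-D#-F#.
The figured bass 6 indicates first inversion, placing the third (D#) in the bass: D#-F#-B#.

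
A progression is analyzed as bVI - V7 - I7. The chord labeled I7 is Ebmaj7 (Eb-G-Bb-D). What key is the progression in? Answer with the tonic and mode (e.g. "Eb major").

Eb major

The anchor chord is a major seventh chord on Eb, labeled I7.
If Eb is scale degree 1 and the mode makes that degree carry a major seventh chord, the tonic is Eb and the mode is major.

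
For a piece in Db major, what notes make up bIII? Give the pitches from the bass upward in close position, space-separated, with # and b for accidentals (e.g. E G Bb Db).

bIII is a major triad on the lowered third degree, borrowed from the parallel minor. In Db major that root is Fb.
So the chord is Fb-Ab-Cb.

Fb Ab Cb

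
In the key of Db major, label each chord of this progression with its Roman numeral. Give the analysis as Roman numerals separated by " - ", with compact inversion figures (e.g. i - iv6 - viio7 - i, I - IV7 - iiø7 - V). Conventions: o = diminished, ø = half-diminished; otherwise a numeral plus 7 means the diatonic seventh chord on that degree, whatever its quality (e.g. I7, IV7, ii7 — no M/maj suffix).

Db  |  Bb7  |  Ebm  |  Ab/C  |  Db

Db: major triad on Db = scale degree 1 → I.
Bb7 is the secondary dominant of ii (dominant seventh chord on Bb): V7/ii.
Ebm has root Eb, degree 2 in Db major, so ii.
Ab/C: major triad on Ab = scale degree 5 → V6.
Db: root Db is the tonic; major triad there is I.

I - V7/ii - ii - V6 - I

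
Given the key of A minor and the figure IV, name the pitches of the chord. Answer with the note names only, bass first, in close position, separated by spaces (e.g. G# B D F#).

IV is the major subdominant, borrowed from the parallel major. In A minor that root is D.
So the chord is D-F#-A, a major triad.

D F# A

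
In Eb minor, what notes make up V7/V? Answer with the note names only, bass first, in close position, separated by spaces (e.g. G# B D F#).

F A C Eb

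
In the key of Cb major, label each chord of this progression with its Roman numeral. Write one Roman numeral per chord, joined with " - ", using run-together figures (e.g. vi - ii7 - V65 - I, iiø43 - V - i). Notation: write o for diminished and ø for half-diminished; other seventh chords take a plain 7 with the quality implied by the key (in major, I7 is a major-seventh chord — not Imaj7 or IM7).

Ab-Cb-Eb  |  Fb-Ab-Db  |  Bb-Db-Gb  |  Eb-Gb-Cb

vi - ii6 - V6 - I6

Ab-Cb-Eb: minor triad on Ab = scale degree 6 → vi.
Fb-Ab-Db has root Db, degree 2 in Cb major, so ii6.
Bb-Db-Gb has root Gb, degree 5 in Cb major, so V6.
Eb-Gb-Cb has root Cb, degree 1 in Cb major, so I6.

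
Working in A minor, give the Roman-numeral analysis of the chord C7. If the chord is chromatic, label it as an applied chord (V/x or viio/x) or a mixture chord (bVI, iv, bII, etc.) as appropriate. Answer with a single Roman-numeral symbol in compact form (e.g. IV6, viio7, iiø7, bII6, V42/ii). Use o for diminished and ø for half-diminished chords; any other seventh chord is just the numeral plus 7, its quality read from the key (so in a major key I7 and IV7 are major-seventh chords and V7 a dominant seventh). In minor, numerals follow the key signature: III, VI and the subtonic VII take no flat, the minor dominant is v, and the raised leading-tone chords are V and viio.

Stacked in thirds the chord is C-E-G-Bb: a dominant seventh chord on C.
C is not a diatonic chord root with this quality in A minor, but it lies a perfect fifth above F (VI), so the chord functions as an applied dominant of VI.

V7/VI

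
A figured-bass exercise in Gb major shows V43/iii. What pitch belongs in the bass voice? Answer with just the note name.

C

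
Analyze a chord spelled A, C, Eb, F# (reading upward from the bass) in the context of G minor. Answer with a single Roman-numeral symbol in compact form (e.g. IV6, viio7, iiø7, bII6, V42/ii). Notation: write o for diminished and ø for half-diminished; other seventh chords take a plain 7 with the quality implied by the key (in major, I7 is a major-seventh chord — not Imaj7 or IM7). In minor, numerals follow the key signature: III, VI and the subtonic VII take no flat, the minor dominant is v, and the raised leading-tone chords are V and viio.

viio65

Stacked in thirds the chord is F#-A-C-Eb: a fully diminished seventh chord on F#.
F# is scale degree 7 in G minor, and a fully diminished seventh chord on that degree is written viio7.
With A in the bass the chord is in first inversion, so the figured bass is 65.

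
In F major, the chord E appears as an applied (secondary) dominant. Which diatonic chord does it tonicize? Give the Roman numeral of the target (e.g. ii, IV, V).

iii

The chord is a major triad on E.
A dominant resolves down a perfect fifth: E → A. In F major, A is scale degree 3, i.e. iii.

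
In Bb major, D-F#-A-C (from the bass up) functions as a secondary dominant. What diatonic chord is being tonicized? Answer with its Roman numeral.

vi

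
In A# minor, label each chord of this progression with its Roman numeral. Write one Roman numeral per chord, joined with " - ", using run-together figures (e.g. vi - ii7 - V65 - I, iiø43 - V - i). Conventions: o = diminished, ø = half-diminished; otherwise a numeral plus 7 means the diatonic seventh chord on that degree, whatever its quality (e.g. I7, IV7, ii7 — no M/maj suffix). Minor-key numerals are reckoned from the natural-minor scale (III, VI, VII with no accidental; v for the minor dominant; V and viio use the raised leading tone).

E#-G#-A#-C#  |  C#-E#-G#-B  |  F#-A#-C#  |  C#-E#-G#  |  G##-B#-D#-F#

i43 - V7/VI - VI - III - viio7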